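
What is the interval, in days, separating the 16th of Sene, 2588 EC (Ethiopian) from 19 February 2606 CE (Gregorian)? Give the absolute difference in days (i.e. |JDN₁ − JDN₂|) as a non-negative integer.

3523

First date → JDN 2669408; second date → JDN 2672931.
The interval is |2669408 − 2672931| = 3523 days.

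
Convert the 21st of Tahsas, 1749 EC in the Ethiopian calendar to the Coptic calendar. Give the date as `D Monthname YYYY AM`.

21 Koiak 1473 AM

Both dates share Julian Day Number 2362788; in the Coptic calendar that is 21 Koiak 1473 AM.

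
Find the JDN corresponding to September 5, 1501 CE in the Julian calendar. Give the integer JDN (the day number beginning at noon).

2269546

Equivalently 15 September 1501 (proleptic Gregorian).
JDN 2400001 is 17 November 1858 CE (Gregorian), MJD 0; the target day is −130455 days from there, so JDN = 2269546.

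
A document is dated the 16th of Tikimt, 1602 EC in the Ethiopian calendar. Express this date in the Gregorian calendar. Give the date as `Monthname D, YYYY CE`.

October 23, 1609 CE

Julian Day Number of the source date = 2309031.
Converting JDN 2309031 to the Gregorian calendar gives 23 October 1609 CE.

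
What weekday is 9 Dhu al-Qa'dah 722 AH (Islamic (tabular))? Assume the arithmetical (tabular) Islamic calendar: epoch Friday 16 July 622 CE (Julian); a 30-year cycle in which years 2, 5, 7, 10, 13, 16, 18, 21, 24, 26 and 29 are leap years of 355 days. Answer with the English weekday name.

Friday

In the proleptic Gregorian calendar this is 27 November 1322 (JDN 2204241).
JDN 2204241 mod 7 = 4, and JDN 0 was a Monday, so this is a Friday.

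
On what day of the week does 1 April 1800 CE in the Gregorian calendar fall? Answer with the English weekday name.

JDN 2378587 mod 7 = 1, and JDN 0 was a Monday, so this is a Tuesday.

Tuesday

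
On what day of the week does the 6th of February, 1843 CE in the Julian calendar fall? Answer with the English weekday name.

Saturday

Equivalently 18 February 1843 Gregorian, JDN 2394250.
Since JDN mod 7 = 5 (0 = Monday), the day is Saturday.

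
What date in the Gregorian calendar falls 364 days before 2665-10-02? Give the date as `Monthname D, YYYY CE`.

Counting 364 days back from JDN 2694706 reaches JDN 2694342, which is October 3, 2664 CE.

October 3, 2664 CE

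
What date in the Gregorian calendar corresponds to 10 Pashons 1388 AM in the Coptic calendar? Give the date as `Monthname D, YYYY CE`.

Both dates share Julian Day Number 2331881; in the Gregorian calendar that is 15 May 1672 CE.

May 15, 1672 CE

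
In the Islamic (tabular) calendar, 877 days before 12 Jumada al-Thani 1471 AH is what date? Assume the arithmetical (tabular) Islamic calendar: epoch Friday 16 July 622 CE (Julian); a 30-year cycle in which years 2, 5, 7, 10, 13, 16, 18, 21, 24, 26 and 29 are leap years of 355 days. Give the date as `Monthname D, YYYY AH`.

JDN of 12 Jumada al-Thani 1471 AH = 2469518.
2469518 − 877 = 2468641.
JDN 2468641 in the tabular Islamic calendar is Dhu al-Hijjah 21, 1468 AH.

Dhu al-Hijjah 21, 1468 AH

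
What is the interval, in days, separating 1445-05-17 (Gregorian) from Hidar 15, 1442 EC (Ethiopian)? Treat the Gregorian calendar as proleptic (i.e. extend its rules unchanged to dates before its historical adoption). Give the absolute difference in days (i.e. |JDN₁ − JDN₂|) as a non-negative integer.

1648

JDN of the first date = 2248972.
JDN of the second date = 2250620.
|2250620 − 2248972| = 1648.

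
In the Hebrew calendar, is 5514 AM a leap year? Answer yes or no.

no

Hebrew year 5514 is year 4 of its 19-year Metonic cycle; leap years are at positions 3, 6, 8, 11, 14, 17, 19, so it is a common year (12 months).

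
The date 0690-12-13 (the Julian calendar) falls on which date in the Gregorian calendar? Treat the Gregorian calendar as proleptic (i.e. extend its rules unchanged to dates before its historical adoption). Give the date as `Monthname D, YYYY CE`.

December 16, 690 CE

At this point the Julian calendar is 3 days behind the Gregorian.
13 December 690 Julian + 3 days → 16 December 690 Gregorian.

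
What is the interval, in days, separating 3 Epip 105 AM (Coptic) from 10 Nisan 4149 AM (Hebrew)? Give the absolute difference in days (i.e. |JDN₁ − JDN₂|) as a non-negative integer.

JDN of the first date = 1863318.
JDN of the second date = 1863223.
|1863223 − 1863318| = 95.

95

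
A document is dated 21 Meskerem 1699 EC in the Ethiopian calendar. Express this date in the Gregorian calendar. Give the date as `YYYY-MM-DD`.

1706-09-29

Julian Day Number of the source date = 2344435.
Converting JDN 2344435 to the Gregorian calendar gives 29 September 1706 CE.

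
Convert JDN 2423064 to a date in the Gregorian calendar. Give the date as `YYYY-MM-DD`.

1922-01-09

JDN 2451545 is 1 Jan 2000; 2423064 is −28481 days from there.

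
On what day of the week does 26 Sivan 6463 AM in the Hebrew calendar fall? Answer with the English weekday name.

Thursday

This is JDN 2708492 (2 July 2703 Gregorian).
JDN 2708492 mod 7 = 3, and JDN 0 was a Monday, so this is a Thursday.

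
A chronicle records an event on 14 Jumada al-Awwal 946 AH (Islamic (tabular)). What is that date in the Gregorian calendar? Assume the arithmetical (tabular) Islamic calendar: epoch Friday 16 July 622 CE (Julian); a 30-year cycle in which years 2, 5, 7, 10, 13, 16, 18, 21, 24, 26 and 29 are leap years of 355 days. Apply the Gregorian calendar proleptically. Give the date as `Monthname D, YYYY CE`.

Julian Day Number of the source date = 2283447.
Converting JDN 2283447 to the Gregorian calendar gives 7 October 1539 CE.

October 7, 1539 CE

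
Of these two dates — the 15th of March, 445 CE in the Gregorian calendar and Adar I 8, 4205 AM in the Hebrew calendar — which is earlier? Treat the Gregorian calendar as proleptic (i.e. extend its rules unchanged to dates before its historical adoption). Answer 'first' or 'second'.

second

The two dates have Julian Day Numbers 1883667 and 1883626 respectively.
Since 1883626 < 1883667, the second date comes first.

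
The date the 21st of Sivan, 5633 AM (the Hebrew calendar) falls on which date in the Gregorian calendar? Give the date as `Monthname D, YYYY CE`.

Both dates share Julian Day Number 2405326; in the Gregorian calendar that is 16 June 1873 CE.

June 16, 1873 CE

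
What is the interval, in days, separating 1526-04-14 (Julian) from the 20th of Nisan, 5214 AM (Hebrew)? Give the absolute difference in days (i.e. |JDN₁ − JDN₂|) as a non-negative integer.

JDN of the first date = 2278533.
JDN of the second date = 2252239.
|2252239 − 2278533| = 26294.

26294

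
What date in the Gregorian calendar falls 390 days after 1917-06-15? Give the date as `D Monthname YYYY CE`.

The starting date is JDN 2421395; 2421395 + 390 = 2421785.
JDN 2421785 corresponds to 10 July 1918 CE.

10 July 1918 CE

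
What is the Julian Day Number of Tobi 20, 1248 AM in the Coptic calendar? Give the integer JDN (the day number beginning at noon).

In the proleptic Gregorian calendar the same day is 26 January 1532.
JDN 2400001 is 17 November 1858 CE (Gregorian), MJD 0; the target day is −119365 days from there, so JDN = 2280636.

2280636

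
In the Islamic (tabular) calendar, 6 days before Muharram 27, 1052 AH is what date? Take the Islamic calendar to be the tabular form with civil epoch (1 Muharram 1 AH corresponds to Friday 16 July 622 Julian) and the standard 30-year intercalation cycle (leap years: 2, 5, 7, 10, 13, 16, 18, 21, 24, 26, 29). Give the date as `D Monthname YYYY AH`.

21 Muharram 1052 AH

Counting 6 days back from JDN 2320905 reaches JDN 2320899, which is 21 Muharram 1052 AH.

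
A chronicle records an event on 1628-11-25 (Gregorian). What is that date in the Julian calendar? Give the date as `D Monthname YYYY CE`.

15 November 1628 CE

The Julian–Gregorian offset here is 10 days (Julian trailing).
25 November 1628 Gregorian − 10 days → 15 November 1628 Julian.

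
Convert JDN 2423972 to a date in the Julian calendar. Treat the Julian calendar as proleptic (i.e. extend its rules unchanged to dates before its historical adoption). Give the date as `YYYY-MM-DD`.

1924-06-22

The Gregorian equivalent of JDN 2423972 is 5 July 1924.
In the Julian calendar that day is 1924-06-22.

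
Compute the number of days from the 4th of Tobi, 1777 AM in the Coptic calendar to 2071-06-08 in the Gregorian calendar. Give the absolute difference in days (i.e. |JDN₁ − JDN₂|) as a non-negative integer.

3799

JDN of the first date = 2473837.
JDN of the second date = 2477636.
|2477636 − 2473837| = 3799.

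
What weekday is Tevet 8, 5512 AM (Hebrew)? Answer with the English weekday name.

This is JDN 2360959 (26 December 1751 Gregorian).
Since JDN mod 7 = 6 (0 = Monday), the day is Sunday.

Sunday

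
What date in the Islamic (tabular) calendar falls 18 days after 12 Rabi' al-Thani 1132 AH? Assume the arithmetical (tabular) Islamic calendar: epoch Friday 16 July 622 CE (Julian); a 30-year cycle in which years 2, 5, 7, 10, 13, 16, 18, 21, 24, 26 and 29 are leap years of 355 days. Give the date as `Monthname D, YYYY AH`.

The starting date is JDN 2349329; 2349329 + 18 = 2349347.
JDN 2349347 corresponds to Jumada al-Awwal 1, 1132 AH.

Jumada al-Awwal 1, 1132 AH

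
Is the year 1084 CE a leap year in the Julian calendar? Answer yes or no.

yes

1084 mod 4 = 0, so it is a leap year in the Julian calendar.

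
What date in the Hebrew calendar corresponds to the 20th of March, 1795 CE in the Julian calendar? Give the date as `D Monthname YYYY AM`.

The source date corresponds to 31 March 1795 in the Gregorian calendar (JDN 2376760).
That day falls on 11 Nisan 5555 AM in the Hebrew calendar.

11 Nisan 5555 AM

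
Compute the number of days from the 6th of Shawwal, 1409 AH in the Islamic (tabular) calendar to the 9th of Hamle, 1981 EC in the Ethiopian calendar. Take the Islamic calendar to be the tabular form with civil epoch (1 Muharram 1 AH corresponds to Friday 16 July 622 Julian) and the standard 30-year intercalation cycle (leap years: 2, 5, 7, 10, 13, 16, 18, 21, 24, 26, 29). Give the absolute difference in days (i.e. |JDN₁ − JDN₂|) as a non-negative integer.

65

JDN of the first date = 2447659.
JDN of the second date = 2447724.
|2447724 − 2447659| = 65.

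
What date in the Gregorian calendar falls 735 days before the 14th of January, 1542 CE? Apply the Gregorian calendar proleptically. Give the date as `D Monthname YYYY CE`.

10 January 1540 CE

The starting date is JDN 2284277; 2284277 − 735 = 2283542.
JDN 2283542 corresponds to 10 January 1540 CE.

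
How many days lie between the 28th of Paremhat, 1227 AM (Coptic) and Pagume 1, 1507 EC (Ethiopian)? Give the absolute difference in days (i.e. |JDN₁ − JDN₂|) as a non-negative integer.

1614

JDN of the first date = 2273033.
JDN of the second date = 2274647.
|2274647 − 2273033| = 1614.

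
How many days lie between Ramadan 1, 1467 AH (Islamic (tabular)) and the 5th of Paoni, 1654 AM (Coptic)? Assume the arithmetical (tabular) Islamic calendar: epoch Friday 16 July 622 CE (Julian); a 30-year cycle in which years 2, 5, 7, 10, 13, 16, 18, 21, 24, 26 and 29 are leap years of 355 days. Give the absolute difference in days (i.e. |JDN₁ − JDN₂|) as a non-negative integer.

First date → JDN 2468178; second date → JDN 2429062.
The interval is |2468178 − 2429062| = 39116 days.

39116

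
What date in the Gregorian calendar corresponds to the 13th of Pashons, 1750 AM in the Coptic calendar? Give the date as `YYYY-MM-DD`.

2034-05-21

Julian Day Number of the source date = 2464104.
Converting JDN 2464104 to the Gregorian calendar gives 21 May 2034 CE.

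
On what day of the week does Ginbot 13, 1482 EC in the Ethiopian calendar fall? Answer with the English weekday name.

This is JDN 2265408 (17 May 1490 Gregorian).
Since JDN mod 7 = 5 (0 = Monday), the day is Saturday.

Saturday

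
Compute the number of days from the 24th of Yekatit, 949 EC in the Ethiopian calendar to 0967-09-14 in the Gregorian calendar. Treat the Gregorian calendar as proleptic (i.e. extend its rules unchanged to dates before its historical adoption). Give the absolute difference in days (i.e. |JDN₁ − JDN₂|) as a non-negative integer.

JDN of the first date = 2070651.
JDN of the second date = 2074506.
|2074506 − 2070651| = 3855.

3855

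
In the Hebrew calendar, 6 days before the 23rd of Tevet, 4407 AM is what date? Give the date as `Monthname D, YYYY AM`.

Counting 6 days back from JDN 1957380 reaches JDN 1957374, which is Tevet 17, 4407 AM.

Tevet 17, 4407 AM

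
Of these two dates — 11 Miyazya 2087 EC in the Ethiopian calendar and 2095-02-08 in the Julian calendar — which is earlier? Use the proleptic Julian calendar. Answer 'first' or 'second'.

second

The two dates have Julian Day Numbers 2486352 and 2486295 respectively.
Since 2486295 < 2486352, the second date comes first.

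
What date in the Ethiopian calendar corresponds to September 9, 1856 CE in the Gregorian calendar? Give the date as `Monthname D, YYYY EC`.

Both dates share Julian Day Number 2399202; in the Ethiopian calendar that is 5 Pagume 1848 EC.

Pagume 5, 1848 EC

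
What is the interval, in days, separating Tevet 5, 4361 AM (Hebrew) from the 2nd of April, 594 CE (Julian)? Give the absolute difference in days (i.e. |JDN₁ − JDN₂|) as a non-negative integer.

JDN of the first date = 1940559.
JDN of the second date = 1938108.
|1938108 − 1940559| = 2451.

2451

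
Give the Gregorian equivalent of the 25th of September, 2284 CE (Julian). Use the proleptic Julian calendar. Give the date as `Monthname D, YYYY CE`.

October 10, 2284 CE

At this point the Julian calendar is 15 days behind the Gregorian.
25 September 2284 Julian + 15 days → 10 October 2284 Gregorian.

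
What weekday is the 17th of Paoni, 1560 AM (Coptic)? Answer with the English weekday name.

Sunday

This is JDN 2394741 (23 June 1844 Gregorian).
JDN 2394741 mod 7 = 6, and JDN 0 was a Monday, so this is a Sunday.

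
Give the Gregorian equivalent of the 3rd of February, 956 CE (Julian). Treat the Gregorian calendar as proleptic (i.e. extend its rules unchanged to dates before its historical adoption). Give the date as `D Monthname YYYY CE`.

8 February 956 CE

For dates in this range the Gregorian date is 5 days ahead of the Julian.
3 February 956 Julian + 5 days → 8 February 956 Gregorian.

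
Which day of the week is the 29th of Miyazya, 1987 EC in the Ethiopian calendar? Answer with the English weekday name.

This is JDN 2449845 (7 May 1995 Gregorian).
Since JDN mod 7 = 6 (0 = Monday), the day is Sunday.

Sunday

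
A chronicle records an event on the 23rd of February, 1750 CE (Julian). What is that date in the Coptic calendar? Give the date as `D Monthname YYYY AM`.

Both dates share Julian Day Number 2360299; in the Coptic calendar that is 29 Meshir 1466 AM.

29 Meshir 1466 AM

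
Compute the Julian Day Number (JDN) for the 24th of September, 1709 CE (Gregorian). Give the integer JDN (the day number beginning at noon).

JDN 2400001 is 17 November 1858 CE (Gregorian), MJD 0; the target day is −54475 days from there, so JDN = 2345526.

2345526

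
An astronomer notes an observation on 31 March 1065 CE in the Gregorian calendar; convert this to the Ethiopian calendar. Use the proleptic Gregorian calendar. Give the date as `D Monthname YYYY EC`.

Both dates share Julian Day Number 2110133; in the Ethiopian calendar that is 29 Megabit 1057 EC.

29 Megabit 1057 EC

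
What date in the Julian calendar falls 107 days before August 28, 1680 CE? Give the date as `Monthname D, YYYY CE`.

Counting 107 days back from JDN 2334918 reaches JDN 2334811, which is May 13, 1680 CE.

May 13, 1680 CE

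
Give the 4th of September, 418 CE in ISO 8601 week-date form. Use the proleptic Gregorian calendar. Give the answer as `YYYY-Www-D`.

The weekday is Tuesday (ISO weekday 2).
That Tuesday belongs to ISO week 36 of ISO year 418.

0418-W36-2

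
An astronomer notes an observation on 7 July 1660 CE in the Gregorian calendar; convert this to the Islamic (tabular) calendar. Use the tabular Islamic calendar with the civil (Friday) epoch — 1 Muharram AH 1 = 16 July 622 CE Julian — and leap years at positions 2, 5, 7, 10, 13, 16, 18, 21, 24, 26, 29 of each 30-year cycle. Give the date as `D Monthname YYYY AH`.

Both dates share Julian Day Number 2327551; in the tabular Islamic calendar that is 28 Shawwal 1070 AH.

28 Shawwal 1070 AH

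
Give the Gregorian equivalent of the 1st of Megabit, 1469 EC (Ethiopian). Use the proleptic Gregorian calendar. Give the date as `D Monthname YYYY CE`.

6 March 1477 CE

Both dates share Julian Day Number 2260588; in the Gregorian calendar that is 6 March 1477 CE.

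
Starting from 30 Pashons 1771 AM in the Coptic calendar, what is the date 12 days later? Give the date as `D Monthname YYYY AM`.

Counting 12 days forward from JDN 2471791 reaches JDN 2471803, which is 12 Paoni 1771 AM.

12 Paoni 1771 AM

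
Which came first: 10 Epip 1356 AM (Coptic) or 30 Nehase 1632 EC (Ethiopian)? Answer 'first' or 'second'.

Converting both to JDN: 2320253 vs 2320303; the smaller is the first.

first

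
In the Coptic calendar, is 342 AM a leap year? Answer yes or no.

342 mod 4 = 2; in the Coptic calendar a year is leap when year mod 4 = 3, so it is a common year.

no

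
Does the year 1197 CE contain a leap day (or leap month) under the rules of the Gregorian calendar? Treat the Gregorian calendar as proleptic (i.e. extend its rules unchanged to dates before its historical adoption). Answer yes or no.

1197 is not divisible by 4, so it is a common year.

no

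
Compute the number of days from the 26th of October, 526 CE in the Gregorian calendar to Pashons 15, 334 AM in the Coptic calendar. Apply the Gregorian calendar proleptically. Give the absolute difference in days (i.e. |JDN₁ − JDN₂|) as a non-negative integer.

First date → JDN 1913476; second date → JDN 1946912.
The interval is |1913476 − 1946912| = 33436 days.

33436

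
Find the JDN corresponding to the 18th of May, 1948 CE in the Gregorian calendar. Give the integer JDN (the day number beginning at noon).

JDN 2400001 is 17 November 1858 CE (Gregorian), MJD 0; the target day is +32689 days from there, so JDN = 2432690.

2432690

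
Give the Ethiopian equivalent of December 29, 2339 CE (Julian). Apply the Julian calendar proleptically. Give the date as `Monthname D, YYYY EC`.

Tir 2, 2332 EC

Julian Day Number of the source date = 2575740.
Converting JDN 2575740 to the Ethiopian calendar gives 2 Tir 2332 EC.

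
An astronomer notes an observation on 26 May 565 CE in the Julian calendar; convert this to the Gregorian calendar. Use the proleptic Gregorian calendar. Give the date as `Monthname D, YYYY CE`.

The Julian–Gregorian offset here is 2 days (Julian trailing).
26 May 565 Julian + 2 days → 28 May 565 Gregorian.

May 28, 565 CE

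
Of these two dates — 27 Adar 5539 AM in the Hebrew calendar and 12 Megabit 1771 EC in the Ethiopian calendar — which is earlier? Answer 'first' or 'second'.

First date → JDN 2370900; second date → JDN 2370904.
JDN 2370900 < JDN 2370904, so the first date is earlier.

first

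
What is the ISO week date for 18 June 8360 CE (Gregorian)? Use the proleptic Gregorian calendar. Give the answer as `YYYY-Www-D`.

8360-W24-6

The weekday is Saturday (ISO weekday 6).
That Saturday belongs to ISO week 24 of ISO year 8360.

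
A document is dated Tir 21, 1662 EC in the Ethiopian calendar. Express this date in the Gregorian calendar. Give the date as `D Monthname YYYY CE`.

26 January 1670 CE

Julian Day Number of the source date = 2331041.
Converting JDN 2331041 to the Gregorian calendar gives 26 January 1670 CE.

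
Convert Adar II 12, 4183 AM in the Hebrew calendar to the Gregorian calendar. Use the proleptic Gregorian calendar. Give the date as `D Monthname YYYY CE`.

12 March 423 CE

Julian Day Number of the source date = 1875628.
Converting JDN 1875628 to the Gregorian calendar gives 12 March 423 CE.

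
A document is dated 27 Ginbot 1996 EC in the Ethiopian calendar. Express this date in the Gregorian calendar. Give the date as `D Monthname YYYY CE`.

4 June 2004 CE

Julian Day Number of the source date = 2453161.
Converting JDN 2453161 to the Gregorian calendar gives 4 June 2004 CE.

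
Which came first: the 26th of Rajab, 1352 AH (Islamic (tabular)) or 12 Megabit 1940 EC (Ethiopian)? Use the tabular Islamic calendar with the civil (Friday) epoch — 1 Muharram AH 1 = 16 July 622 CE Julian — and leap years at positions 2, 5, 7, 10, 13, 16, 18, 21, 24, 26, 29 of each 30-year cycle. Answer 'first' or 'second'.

first

First date → JDN 2427391; second date → JDN 2432632.
JDN 2427391 < JDN 2432632, so the first date is earlier.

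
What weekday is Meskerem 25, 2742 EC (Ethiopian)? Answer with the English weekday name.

Equivalently 11 October 2749 Gregorian, JDN 2725395.
JDN 2725395 mod 7 = 1, and JDN 0 was a Monday, so this is a Tuesday.

Tuesday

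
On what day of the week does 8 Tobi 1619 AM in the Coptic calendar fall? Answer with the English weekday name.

In the Gregorian calendar this is 16 January 1903 (JDN 2416131).
Since JDN mod 7 = 4 (0 = Monday), the day is Friday.

Friday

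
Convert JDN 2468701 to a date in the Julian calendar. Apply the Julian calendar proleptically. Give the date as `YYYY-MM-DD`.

2046-12-08

JDN 2468701 is 21 December 2046 in the Gregorian calendar.
In the Julian calendar that day is 2046-12-08.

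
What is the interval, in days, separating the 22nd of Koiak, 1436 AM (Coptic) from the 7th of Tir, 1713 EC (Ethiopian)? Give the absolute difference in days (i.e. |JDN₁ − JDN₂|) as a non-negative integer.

380

JDN of the first date = 2349275.
JDN of the second date = 2349655.
|2349655 − 2349275| = 380.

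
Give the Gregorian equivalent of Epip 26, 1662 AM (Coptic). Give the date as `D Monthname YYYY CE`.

2 August 1946 CE

Julian Day Number of the source date = 2432035.
Converting JDN 2432035 to the Gregorian calendar gives 2 August 1946 CE.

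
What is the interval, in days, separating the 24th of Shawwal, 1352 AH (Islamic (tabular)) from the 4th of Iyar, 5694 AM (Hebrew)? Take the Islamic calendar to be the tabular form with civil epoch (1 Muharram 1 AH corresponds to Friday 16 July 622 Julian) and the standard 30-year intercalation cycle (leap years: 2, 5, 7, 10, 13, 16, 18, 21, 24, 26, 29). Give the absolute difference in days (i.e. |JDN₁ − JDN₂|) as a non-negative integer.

69

JDN of the first date = 2427478.
JDN of the second date = 2427547.
|2427547 − 2427478| = 69.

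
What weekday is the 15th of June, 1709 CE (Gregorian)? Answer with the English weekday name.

Saturday

Since JDN mod 7 = 5 (0 = Monday), the day is Saturday.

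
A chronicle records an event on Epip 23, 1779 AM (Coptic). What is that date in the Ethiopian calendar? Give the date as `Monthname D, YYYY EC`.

Hamle 23, 2055 EC

The source date corresponds to 30 July 2063 in the Gregorian calendar (JDN 2474766).
That day falls on 23 Hamle 2055 EC in the Ethiopian calendar.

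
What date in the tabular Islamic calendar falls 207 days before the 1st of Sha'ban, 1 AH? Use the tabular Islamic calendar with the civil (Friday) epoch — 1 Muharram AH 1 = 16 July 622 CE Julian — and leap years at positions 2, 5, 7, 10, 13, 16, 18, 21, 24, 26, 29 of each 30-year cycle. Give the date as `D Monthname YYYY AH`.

JDN of the 1st of Sha'ban, 1 AH = 1948647.
1948647 − 207 = 1948440.
JDN 1948440 in the tabular Islamic calendar is 1 Muharram 1 AH.

1 Muharram 1 AH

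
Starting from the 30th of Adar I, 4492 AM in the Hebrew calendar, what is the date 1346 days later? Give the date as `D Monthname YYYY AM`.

18 Cheshvan 4496 AM

The starting date is JDN 1988482; 1988482 + 1346 = 1989828.
JDN 1989828 corresponds to 18 Cheshvan 4496 AM.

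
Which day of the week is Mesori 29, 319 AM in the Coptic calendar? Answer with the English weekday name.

This is JDN 1941537 (25 August 603 Gregorian).
1941537 ≡ 3 (mod 7); counting from Monday = 0 gives Thursday.

Thursday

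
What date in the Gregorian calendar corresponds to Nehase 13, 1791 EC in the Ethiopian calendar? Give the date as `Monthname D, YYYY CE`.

August 17, 1799 CE

Julian Day Number of the source date = 2378360.
Converting JDN 2378360 to the Gregorian calendar gives 17 August 1799 CE.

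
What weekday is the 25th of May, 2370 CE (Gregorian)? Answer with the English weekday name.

Monday

JDN 2586829 mod 7 = 0, and JDN 0 was a Monday, so this is a Monday.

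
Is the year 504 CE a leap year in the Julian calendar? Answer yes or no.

yes

504 mod 4 = 0, so it is a leap year in the Julian calendar.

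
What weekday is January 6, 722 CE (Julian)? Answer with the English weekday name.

This is JDN 1984774 (10 January 722 Gregorian).
Since JDN mod 7 = 1 (0 = Monday), the day is Tuesday.

Tuesday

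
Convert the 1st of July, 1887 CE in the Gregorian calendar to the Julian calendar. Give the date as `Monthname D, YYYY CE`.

For dates in this range the Gregorian date is 12 days ahead of the Julian.
1 July 1887 Gregorian − 12 days → 19 June 1887 Julian.

June 19, 1887 CE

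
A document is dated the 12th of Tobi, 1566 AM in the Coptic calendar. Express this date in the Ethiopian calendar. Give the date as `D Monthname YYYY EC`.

12 Tir 1842 EC

Julian Day Number of the source date = 2396777.
Converting JDN 2396777 to the Ethiopian calendar gives 12 Tir 1842 EC.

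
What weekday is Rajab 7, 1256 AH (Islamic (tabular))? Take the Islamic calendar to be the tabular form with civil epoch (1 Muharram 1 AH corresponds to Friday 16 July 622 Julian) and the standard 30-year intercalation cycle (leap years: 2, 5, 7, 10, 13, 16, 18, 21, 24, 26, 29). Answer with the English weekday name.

Friday

In the Gregorian calendar this is 4 September 1840 (JDN 2393353).
Since JDN mod 7 = 4 (0 = Monday), the day is Friday.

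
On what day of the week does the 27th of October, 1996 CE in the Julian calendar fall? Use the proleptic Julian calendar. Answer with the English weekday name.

Saturday

This is JDN 2450397 (9 November 1996 Gregorian).
2450397 ≡ 5 (mod 7); counting from Monday = 0 gives Saturday.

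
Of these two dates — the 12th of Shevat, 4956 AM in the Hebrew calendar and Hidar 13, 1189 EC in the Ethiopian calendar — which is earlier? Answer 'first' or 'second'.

first

First date → JDN 2157910; second date → JDN 2158210.
JDN 2157910 < JDN 2158210, so the first date is earlier.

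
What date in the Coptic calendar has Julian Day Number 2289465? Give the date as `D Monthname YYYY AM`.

JDN 2289465 is 29 March 1556 in the proleptic Gregorian calendar.
In the Coptic calendar that day is 23 Paremhat 1272 AM.

23 Paremhat 1272 AM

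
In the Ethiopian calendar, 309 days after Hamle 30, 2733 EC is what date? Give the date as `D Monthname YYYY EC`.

JDN of Hamle 30, 2733 EC = 2722413.
2722413 + 309 = 2722722.
JDN 2722722 in the Ethiopian calendar is 4 Sene 2734 EC.

4 Sene 2734 EC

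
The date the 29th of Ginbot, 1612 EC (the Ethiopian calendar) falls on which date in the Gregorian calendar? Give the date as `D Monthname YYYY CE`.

3 June 1620 CE

Julian Day Number of the source date = 2312907.
Converting JDN 2312907 to the Gregorian calendar gives 3 June 1620 CE.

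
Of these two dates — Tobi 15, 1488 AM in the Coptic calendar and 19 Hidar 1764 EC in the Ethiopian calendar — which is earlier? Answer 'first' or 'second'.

First date → JDN 2368291; second date → JDN 2368235.
JDN 2368235 < JDN 2368291, so the second date is earlier.

second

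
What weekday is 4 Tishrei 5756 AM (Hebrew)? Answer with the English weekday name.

Equivalently 28 September 1995 Gregorian, JDN 2449989.
JDN 2449989 mod 7 = 3, and JDN 0 was a Monday, so this is a Thursday.

Thursday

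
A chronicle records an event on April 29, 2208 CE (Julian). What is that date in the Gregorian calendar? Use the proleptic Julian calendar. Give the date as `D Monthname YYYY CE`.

14 May 2208 CE

At this point the Julian calendar is 15 days behind the Gregorian.
29 April 2208 Julian + 15 days → 14 May 2208 Gregorian.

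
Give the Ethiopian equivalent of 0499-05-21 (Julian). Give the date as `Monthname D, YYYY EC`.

The source date corresponds to 22 May 499 in the proleptic Gregorian calendar (JDN 1903458).
That day falls on 26 Ginbot 491 EC in the Ethiopian calendar.

Ginbot 26, 491 EC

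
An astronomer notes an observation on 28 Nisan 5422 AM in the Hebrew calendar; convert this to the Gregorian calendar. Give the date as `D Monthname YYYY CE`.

Both dates share Julian Day Number 2328200; in the Gregorian calendar that is 17 April 1662 CE.

17 April 1662 CE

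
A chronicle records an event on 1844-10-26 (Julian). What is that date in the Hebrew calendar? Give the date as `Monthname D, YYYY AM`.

Both dates share Julian Day Number 2394878; in the Hebrew calendar that is 25 Cheshvan 5605 AM.

Cheshvan 25, 5605 AM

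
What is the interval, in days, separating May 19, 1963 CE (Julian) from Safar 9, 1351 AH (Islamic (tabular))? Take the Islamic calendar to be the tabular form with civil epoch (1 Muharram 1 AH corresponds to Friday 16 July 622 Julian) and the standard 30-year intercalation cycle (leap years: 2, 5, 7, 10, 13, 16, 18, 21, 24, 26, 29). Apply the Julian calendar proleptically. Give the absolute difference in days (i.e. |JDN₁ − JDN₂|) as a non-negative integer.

JDN of the first date = 2438182.
JDN of the second date = 2426873.
|2426873 − 2438182| = 11309.

11309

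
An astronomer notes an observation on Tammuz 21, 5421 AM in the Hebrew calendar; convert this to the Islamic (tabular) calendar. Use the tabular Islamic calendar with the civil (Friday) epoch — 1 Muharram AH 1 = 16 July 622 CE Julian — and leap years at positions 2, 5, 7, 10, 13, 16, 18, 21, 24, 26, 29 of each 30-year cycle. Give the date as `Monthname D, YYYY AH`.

Dhu al-Qa'dah 21, 1071 AH

The source date corresponds to 18 July 1661 in the Gregorian calendar (JDN 2327927).
That day falls on 21 Dhu al-Qa'dah 1071 AH in the tabular Islamic calendar.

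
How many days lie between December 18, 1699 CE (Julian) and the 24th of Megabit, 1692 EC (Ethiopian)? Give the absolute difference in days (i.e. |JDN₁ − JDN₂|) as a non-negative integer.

JDN of the first date = 2341969.
JDN of the second date = 2342062.
|2342062 − 2341969| = 93.

93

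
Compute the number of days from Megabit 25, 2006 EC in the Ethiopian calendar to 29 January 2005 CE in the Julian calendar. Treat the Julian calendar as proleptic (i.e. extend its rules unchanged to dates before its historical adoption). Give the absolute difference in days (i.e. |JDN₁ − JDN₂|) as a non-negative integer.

JDN of the first date = 2456751.
JDN of the second date = 2453413.
|2453413 − 2456751| = 3338.

3338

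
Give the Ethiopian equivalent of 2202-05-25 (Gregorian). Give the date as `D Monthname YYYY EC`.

15 Ginbot 2194 EC

Julian Day Number of the source date = 2525468.
Converting JDN 2525468 to the Ethiopian calendar gives 15 Ginbot 2194 EC.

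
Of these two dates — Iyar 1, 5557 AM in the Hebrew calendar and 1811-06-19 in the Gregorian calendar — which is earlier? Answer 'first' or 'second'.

first

First date → JDN 2377518; second date → JDN 2382683.
JDN 2377518 < JDN 2382683, so the first date is earlier.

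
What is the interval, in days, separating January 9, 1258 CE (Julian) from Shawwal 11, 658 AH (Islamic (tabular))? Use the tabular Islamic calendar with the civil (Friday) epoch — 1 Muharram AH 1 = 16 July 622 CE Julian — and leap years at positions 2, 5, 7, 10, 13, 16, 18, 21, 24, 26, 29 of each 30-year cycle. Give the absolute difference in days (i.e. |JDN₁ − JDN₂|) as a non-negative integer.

First date → JDN 2180551; second date → JDN 2181535.
The interval is |2180551 − 2181535| = 984 days.

984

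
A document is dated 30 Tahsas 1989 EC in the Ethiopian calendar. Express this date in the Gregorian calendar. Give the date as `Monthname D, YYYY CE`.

Both dates share Julian Day Number 2450457; in the Gregorian calendar that is 8 January 1997 CE.

January 8, 1997 CE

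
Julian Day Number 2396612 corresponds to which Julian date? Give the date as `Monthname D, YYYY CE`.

July 26, 1849 CE

The Gregorian equivalent of JDN 2396612 is 7 August 1849.
In the Julian calendar that day is July 26, 1849 CE.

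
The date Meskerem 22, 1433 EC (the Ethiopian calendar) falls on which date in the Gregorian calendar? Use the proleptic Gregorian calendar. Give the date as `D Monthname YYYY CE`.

28 September 1440 CE

Both dates share Julian Day Number 2247280; in the Gregorian calendar that is 28 September 1440 CE.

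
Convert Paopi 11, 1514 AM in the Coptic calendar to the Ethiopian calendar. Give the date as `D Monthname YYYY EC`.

11 Tikimt 1790 EC

Julian Day Number of the source date = 2377693.
Converting JDN 2377693 to the Ethiopian calendar gives 11 Tikimt 1790 EC.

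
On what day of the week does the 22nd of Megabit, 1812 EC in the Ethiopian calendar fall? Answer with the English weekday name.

In the Gregorian calendar this is 30 March 1820 (JDN 2385890).
2385890 ≡ 3 (mod 7); counting from Monday = 0 gives Thursday.

Thursday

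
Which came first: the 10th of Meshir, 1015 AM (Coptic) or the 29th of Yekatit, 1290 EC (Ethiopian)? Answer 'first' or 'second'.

First date → JDN 2195552; second date → JDN 2195206.
JDN 2195206 < JDN 2195552, so the second date is earlier.

second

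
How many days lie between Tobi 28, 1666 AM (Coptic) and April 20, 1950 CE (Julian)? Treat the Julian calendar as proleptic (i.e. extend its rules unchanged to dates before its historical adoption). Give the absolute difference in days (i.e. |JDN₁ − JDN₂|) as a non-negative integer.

JDN of the first date = 2433318.
JDN of the second date = 2433405.
|2433405 − 2433318| = 87.

87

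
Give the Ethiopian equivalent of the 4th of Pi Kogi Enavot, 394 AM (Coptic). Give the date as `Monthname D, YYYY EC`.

The source date corresponds to 30 August 678 in the proleptic Gregorian calendar (JDN 1968936).
That day falls on 4 Pagume 670 EC in the Ethiopian calendar.

Pagume 4, 670 EC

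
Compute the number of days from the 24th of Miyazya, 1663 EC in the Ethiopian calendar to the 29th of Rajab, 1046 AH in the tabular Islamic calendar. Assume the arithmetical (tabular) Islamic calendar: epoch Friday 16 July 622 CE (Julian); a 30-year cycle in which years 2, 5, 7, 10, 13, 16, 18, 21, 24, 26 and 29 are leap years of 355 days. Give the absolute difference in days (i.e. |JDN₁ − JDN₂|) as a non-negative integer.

JDN of the first date = 2331499.
JDN of the second date = 2318958.
|2318958 − 2331499| = 12541.

12541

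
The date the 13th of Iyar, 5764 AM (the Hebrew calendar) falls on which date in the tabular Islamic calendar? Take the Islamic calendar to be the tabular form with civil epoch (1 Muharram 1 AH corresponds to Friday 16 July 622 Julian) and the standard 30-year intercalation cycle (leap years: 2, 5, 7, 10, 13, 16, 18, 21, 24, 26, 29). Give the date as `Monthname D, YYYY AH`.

The source date corresponds to 4 May 2004 in the Gregorian calendar (JDN 2453130).
That day falls on 14 Rabi' al-Awwal 1425 AH in the tabular Islamic calendar.

Rabi' al-Awwal 14, 1425 AH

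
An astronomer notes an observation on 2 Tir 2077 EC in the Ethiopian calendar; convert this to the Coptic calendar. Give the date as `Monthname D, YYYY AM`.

The source date corresponds to 10 January 2085 in the Gregorian calendar (JDN 2482601).
That day falls on 2 Tobi 1801 AM in the Coptic calendar.

Tobi 2, 1801 AM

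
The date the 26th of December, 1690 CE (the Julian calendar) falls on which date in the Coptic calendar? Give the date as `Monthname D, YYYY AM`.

Koiak 30, 1407 AM

Both dates share Julian Day Number 2338690; in the Coptic calendar that is 30 Koiak 1407 AM.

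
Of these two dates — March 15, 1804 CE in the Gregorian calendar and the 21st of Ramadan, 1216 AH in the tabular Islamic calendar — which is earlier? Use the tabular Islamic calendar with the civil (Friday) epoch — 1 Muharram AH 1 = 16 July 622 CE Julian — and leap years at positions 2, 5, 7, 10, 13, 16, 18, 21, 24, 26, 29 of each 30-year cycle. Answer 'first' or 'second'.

second

Converting both to JDN: 2380031 vs 2379251; the smaller is the second.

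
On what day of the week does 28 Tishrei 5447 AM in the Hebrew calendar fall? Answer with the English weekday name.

In the Gregorian calendar this is 16 October 1686 (JDN 2337148).
2337148 ≡ 2 (mod 7); counting from Monday = 0 gives Wednesday.

Wednesday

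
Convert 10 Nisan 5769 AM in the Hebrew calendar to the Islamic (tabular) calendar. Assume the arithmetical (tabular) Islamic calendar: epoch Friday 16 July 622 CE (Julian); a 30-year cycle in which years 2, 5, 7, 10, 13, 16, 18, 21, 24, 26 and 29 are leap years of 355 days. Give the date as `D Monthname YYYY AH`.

The source date corresponds to 4 April 2009 in the Gregorian calendar (JDN 2454926).
That day falls on 8 Rabi' al-Thani 1430 AH in the tabular Islamic calendar.

8 Rabi' al-Thani 1430 AH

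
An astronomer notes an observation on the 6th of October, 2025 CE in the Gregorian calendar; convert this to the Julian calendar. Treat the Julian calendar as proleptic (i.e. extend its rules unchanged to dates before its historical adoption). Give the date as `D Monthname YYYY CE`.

23 September 2025 CE

The Julian–Gregorian offset here is 13 days (Julian trailing).
6 October 2025 Gregorian − 13 days → 23 September 2025 Julian.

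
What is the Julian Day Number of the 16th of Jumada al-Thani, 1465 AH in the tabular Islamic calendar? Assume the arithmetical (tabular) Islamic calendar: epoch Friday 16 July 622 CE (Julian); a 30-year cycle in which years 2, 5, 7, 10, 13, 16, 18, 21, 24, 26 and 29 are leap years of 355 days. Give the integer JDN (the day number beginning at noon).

Equivalently 26 May 2043 (Gregorian).
JDN 2299161 is 15 October 1582 CE (Gregorian); the target day is +168235 days from there, so JDN = 2467396.

2467396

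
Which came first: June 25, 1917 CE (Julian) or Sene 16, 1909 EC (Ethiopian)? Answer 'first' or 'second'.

second

The two dates have Julian Day Numbers 2421418 and 2421403 respectively.
Since 2421403 < 2421418, the second date comes first.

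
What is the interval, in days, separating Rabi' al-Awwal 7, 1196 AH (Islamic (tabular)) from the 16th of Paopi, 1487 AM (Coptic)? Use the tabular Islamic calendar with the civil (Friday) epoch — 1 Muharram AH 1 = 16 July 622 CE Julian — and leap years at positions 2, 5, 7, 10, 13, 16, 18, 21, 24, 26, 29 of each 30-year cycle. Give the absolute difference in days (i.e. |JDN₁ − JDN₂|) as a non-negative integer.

4137

JDN of the first date = 2371973.
JDN of the second date = 2367836.
|2367836 − 2371973| = 4137.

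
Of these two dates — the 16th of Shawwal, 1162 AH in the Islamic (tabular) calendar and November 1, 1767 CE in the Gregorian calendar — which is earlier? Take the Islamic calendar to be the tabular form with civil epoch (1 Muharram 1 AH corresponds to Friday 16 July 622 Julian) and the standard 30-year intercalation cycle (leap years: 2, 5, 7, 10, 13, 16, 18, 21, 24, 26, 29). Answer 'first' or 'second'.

Converting both to JDN: 2360141 vs 2366748; the smaller is the first.

first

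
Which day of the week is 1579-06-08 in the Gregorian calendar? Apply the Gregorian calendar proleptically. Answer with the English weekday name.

2297936 ≡ 4 (mod 7); counting from Monday = 0 gives Friday.

Friday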